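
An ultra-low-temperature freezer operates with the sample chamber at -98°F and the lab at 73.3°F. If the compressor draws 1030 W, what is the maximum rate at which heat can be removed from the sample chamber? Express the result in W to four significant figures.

In absolute terms T_C = 200.93 K and T_H = 296.09 K, so ΔT = 95.17 K.
COP_Carnot = T_C/ΔT = 200.93/95.17 = 2.111.
Q̇_max = COP_Carnot × Ẇ = 2.111 × 1030 W = 2175 W.

2175 W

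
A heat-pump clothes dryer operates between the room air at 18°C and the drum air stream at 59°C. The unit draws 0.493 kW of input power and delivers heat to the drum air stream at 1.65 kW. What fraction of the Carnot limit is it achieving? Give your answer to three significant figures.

COP_actual = Q̇_H/Ẇ = 1.650/0.4930 = 3.347.
In absolute terms T_C = 291.15 K and T_H = 332.15 K, so ΔT = 41.00 K.
COP_Carnot = T_H/ΔT = 332.15/41.00 = 8.101.
η_II = COP_actual/COP_Carnot = 3.347/8.101 = 0.4131.

0.413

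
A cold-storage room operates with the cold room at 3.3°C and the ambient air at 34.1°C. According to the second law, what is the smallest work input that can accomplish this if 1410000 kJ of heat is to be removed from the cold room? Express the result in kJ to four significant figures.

157100 kJ

In absolute terms T_C = 276.45 K and T_H = 307.25 K, so ΔT = 30.80 K.
The reversible limit is COP_R = T_C/ΔT = 8.976, so W_min = Q_C/COP = Q_C·ΔT/T_C.
W_min = 1410000 × 30.80/276.45 = 157100 kJ.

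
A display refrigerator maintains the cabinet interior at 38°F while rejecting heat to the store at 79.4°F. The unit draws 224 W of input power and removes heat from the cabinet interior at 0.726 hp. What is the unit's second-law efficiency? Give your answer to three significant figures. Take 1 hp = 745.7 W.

0.201

Converting, Q̇_C = 0.7260 hp = 541.4 W, so COP_actual = Q̇_C/Ẇ = 541.4/224.0 = 2.417.
In absolute terms T_C = 276.48 K and T_H = 299.48 K, so ΔT = 23.00 K.
COP_Carnot = T_C/ΔT = 276.48/23.00 = 12.02.
η_II = COP_actual/COP_Carnot = 2.417/12.02 = 0.2011.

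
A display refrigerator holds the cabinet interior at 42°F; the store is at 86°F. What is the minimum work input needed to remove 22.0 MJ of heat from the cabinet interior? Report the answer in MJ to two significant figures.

1.9 MJ

In absolute terms T_C = 278.71 K and T_H = 303.15 K, so ΔT = 24.44 K.
The reversible limit is COP_R = T_C/ΔT = 11.40, so W_min = Q_C/COP = Q_C·ΔT/T_C.
W_min = 22.00 × 24.44/278.71 = 1.930 MJ.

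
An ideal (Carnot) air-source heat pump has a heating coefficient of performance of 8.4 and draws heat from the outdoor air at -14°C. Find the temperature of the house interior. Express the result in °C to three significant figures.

COP_HP = T_H/(T_H − T_C) rearranges to T_H = COP·T_C/(COP − 1).
With T_C = 259.15 K, T_H = 8.4 × 259.15/7.400 = 294.17 K.
Converting, 294.17 K = 21.02°C.

21.0 °C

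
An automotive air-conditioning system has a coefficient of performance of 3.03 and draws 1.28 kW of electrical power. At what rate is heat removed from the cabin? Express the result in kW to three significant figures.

3.88 kW

Q̇_C = COP × Ẇ = 3.03 × 1.280 = 3.878 kW.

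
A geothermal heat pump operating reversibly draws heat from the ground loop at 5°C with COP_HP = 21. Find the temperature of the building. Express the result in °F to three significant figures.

COP_HP = T_H/(T_H − T_C) rearranges to T_H = COP·T_C/(COP − 1).
With T_C = 278.15 K, T_H = 21 × 278.15/20.00 = 292.06 K.
Converting, 292.06 K = 66.03°F.

66.0 °F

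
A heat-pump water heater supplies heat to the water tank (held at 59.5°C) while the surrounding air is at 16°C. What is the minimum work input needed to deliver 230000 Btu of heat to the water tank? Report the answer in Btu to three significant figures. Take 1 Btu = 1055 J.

In absolute terms T_C = 289.15 K and T_H = 332.65 K, so ΔT = 43.50 K.
The reversible limit is COP_HP = T_H/ΔT = 7.647, so W_min = Q_H/COP = Q_H·ΔT/T_H.
W_min = 230000 × 43.50/332.65 = 30080 Btu.

30100 Btu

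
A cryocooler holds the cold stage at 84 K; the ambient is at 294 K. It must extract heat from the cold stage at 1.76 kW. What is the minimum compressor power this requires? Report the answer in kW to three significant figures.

4.40 kW

The reservoir spacing is ΔT = 294 − 84 = 210.0 K.
COP_Carnot = T_C/ΔT = 84.00/210.0 = 0.4000.
Ẇ_min = Q̇/COP_Carnot = 1.760/0.4000 = 4.400 kW.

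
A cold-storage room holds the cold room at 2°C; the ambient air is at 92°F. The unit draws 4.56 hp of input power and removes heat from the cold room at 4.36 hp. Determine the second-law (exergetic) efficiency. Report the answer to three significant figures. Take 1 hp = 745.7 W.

0.109

COP_actual = Q̇_C/Ẇ = 4.360/4.560 = 0.9561.
In absolute terms T_C = 275.15 K and T_H = 306.48 K, so ΔT = 31.33 K.
COP_Carnot = T_C/ΔT = 275.15/31.33 = 8.781.
η_II = COP_actual/COP_Carnot = 0.9561/8.781 = 0.1089.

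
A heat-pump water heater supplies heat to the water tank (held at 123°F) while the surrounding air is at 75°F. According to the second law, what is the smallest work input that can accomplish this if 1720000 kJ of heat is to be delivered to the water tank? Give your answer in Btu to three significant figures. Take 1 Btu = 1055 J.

In absolute terms T_C = 297.04 K and T_H = 323.71 K, so ΔT = 26.67 K.
The reversible limit is COP_HP = T_H/ΔT = 12.14, so W_min = Q_H/COP = Q_H·ΔT/T_H.
W_min = 1720000 × 26.67/323.71 = 141700 kJ = 134300 Btu.

134000 Btu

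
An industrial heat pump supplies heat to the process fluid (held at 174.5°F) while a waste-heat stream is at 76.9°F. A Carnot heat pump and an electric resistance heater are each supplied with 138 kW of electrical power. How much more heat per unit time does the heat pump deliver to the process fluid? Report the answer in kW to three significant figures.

759 kW

In absolute terms T_C = 298.09 K and T_H = 352.32 K, so ΔT = 54.22 K.
COP_Carnot = T_H/ΔT = 352.32/54.22 = 6.498.
The heat pump delivers Q̇_H = COP × Ẇ = 896.7 kW; the resistance heater delivers Ẇ = 138.0 kW.
Extra = (COP − 1)·Ẇ = 758.7 kW.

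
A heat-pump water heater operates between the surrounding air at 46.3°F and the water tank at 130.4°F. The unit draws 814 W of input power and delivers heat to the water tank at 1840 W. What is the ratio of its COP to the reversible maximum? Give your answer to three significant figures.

0.322

COP_actual = Q̇_H/Ẇ = 1840/814.0 = 2.260.
In absolute terms T_C = 281.09 K and T_H = 327.82 K, so ΔT = 46.72 K.
COP_Carnot = T_H/ΔT = 327.82/46.72 = 7.016.
η_II = COP_actual/COP_Carnot = 2.260/7.016 = 0.3222.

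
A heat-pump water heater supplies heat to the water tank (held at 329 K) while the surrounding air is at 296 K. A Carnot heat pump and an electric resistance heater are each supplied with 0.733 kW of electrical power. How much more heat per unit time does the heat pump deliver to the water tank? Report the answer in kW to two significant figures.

The reservoir spacing is ΔT = 329 − 296 = 33.00 K.
COP_Carnot = T_H/ΔT = 329.00/33.00 = 9.970.
The heat pump delivers Q̇_H = COP × Ẇ = 7.308 kW; the resistance heater delivers Ẇ = 0.7330 kW.
Extra = (COP − 1)·Ẇ = 6.575 kW.

6.6 kW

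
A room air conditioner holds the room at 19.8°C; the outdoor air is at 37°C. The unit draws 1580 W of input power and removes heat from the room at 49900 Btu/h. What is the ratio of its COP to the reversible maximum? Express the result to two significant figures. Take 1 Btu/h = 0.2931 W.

0.54

Converting, Q̇_C = 49900 Btu/h = 14630 W, so COP_actual = Q̇_C/Ẇ = 14630/1580 = 9.257.
In absolute terms T_C = 292.95 K and T_H = 310.15 K, so ΔT = 17.20 K.
COP_Carnot = T_C/ΔT = 292.95/17.20 = 17.03.
η_II = COP_actual/COP_Carnot = 9.257/17.03 = 0.5435.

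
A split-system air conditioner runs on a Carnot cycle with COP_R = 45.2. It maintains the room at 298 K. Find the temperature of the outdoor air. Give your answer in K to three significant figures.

COP_R = T_C/(T_H − T_C) gives T_H − T_C = T_C/COP.
With T_C = 298.00 K, T_H = 298.00 × (1 + 1/45.2) = 304.59 K.

305 K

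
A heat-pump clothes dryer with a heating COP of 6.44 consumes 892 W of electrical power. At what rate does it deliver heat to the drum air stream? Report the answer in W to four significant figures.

Q̇_H = COP_HP × Ẇ = 6.44 × 892.0 = 5744 W.

5744 W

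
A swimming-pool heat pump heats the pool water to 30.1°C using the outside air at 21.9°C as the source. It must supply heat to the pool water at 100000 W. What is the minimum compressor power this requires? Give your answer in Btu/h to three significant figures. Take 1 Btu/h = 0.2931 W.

9230 Btu/h

In absolute terms T_C = 295.05 K and T_H = 303.25 K, so ΔT = 8.200 K.
COP_Carnot = T_H/ΔT = 303.25/8.200 = 36.98.
Ẇ_min = Q̇/COP_Carnot = 100000/36.98 = 2704 W = 9226 Btu/h.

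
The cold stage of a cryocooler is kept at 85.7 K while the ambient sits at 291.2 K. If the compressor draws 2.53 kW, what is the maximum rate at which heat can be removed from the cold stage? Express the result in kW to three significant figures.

The reservoir spacing is ΔT = 291.2 − 85.7 = 205.5 K.
COP_Carnot = T_C/ΔT = 85.70/205.5 = 0.4170.
Q̇_max = COP_Carnot × Ẇ = 0.4170 × 2.530 kW = 1.055 kW.

1.06 kW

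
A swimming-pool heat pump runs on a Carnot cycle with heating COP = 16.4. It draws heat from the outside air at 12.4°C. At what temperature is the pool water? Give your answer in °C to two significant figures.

COP_HP = T_H/(T_H − T_C) rearranges to T_H = COP·T_C/(COP − 1).
With T_C = 285.55 K, T_H = 16.4 × 285.55/15.40 = 304.09 K.
Converting, 304.09 K = 30.94°C.

31 °C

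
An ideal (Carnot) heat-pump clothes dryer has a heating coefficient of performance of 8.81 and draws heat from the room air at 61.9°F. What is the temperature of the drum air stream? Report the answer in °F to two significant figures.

130 °F

COP_HP = T_H/(T_H − T_C) rearranges to T_H = COP·T_C/(COP − 1).
With T_C = 289.76 K, T_H = 8.81 × 289.76/7.810 = 326.86 K.
Converting, 326.86 K = 128.68°F.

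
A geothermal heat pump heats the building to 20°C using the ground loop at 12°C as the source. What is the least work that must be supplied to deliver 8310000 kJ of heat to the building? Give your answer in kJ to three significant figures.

In absolute terms T_C = 285.15 K and T_H = 293.15 K, so ΔT = 8.000 K.
The reversible limit is COP_HP = T_H/ΔT = 36.64, so W_min = Q_H/COP = Q_H·ΔT/T_H.
W_min = 8310000 × 8.000/293.15 = 226800 kJ.

227000 kJ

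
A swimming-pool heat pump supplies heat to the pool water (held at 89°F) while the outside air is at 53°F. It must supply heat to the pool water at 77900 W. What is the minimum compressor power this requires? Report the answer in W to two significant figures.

In absolute terms T_C = 284.82 K and T_H = 304.82 K, so ΔT = 20.00 K.
COP_Carnot = T_H/ΔT = 304.82/20.00 = 15.24.
Ẇ_min = Q̇/COP_Carnot = 77900/15.24 = 5111 W.

5100 W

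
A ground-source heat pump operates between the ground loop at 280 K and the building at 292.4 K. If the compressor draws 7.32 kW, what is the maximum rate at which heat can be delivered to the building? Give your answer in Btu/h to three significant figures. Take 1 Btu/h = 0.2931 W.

The reservoir spacing is ΔT = 292.4 − 280 = 12.40 K.
COP_Carnot = T_H/ΔT = 292.40/12.40 = 23.58.
Q̇_max = COP_Carnot × Ẇ = 23.58 × 7.320 kW = 172.6 kW = 588900 Btu/h.

589000 Btu/h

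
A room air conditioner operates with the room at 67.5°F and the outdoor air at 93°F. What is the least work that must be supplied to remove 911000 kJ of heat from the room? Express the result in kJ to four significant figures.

In absolute terms T_C = 292.87 K and T_H = 307.04 K, so ΔT = 14.17 K.
The reversible limit is COP_R = T_C/ΔT = 20.67, so W_min = Q_C/COP = Q_C·ΔT/T_C.
W_min = 911000 × 14.17/292.87 = 44070 kJ.

44070 kJ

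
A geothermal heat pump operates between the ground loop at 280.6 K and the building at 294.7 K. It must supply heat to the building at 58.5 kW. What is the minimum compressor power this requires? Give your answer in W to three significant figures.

The reservoir spacing is ΔT = 294.7 − 280.6 = 14.10 K.
COP_Carnot = T_H/ΔT = 294.70/14.10 = 20.90.
Ẇ_min = Q̇/COP_Carnot = 58.50/20.90 = 2.799 kW = 2799 W.

2800 W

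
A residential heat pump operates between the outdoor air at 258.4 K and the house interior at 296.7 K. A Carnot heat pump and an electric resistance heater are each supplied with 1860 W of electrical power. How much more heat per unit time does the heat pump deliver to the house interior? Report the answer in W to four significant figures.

12550 W

The reservoir spacing is ΔT = 296.7 − 258.4 = 38.30 K.
COP_Carnot = T_H/ΔT = 296.70/38.30 = 7.747.
The heat pump delivers Q̇_H = COP × Ẇ = 14410 W; the resistance heater delivers Ẇ = 1860 W.
Extra = (COP − 1)·Ẇ = 12550 W.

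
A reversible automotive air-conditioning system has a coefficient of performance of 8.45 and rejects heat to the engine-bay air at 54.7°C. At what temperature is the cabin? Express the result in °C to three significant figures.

For a Carnot refrigerator COP_R = T_C/(T_H − T_C), so T_C = COP·T_H/(1 + COP).
With T_H = 327.85 K, T_C = 8.45 × 327.85/9.450 = 293.16 K.
Converting, 293.16 K = 20.01°C.

20.0 °C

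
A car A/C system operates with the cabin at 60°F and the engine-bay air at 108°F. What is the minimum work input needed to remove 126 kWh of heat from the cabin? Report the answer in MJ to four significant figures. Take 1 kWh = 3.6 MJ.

41.90 MJ

In absolute terms T_C = 288.71 K and T_H = 315.37 K, so ΔT = 26.67 K.
The reversible limit is COP_R = T_C/ΔT = 10.83, so W_min = Q_C/COP = Q_C·ΔT/T_C.
W_min = 126.0 × 26.67/288.71 = 11.64 kWh = 41.90 MJ.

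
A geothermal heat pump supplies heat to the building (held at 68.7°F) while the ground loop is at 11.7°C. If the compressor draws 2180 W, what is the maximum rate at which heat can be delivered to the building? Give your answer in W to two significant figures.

In absolute terms T_C = 284.85 K and T_H = 293.54 K, so ΔT = 8.689 K.
COP_Carnot = T_H/ΔT = 293.54/8.689 = 33.78.
Q̇_max = COP_Carnot × Ẇ = 33.78 × 2180 W = 73650 W.

74000 W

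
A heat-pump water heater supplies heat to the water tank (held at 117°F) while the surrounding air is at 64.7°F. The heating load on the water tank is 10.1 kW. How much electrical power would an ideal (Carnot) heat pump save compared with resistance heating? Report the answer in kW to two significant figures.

9.2 kW

In absolute terms T_C = 291.32 K and T_H = 320.37 K, so ΔT = 29.06 K.
COP_Carnot = T_H/ΔT = 320.37/29.06 = 11.03.
Resistance heating needs Ẇ_res = Q̇_H = 10.10 kW; the reversible heat pump needs only Ẇ_hp = Q̇_H/COP = 0.9160 kW.
Saving = 10.10 − 0.9160 = 9.184 kW.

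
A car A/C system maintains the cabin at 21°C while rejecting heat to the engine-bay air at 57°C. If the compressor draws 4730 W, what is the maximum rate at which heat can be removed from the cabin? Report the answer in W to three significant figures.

38600 W

In absolute terms T_C = 294.15 K and T_H = 330.15 K, so ΔT = 36.00 K.
COP_Carnot = T_C/ΔT = 294.15/36.00 = 8.171.
Q̇_max = COP_Carnot × Ẇ = 8.171 × 4730 W = 38650 W.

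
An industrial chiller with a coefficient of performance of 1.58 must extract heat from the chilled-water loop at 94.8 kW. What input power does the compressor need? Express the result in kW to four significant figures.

Ẇ = Q̇_C/COP = 94.80/1.58 = 60.00 kW.

60.00 kW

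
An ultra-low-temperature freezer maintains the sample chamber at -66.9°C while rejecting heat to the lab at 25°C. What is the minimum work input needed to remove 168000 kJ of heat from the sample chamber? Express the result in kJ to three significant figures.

In absolute terms T_C = 206.25 K and T_H = 298.15 K, so ΔT = 91.90 K.
The reversible limit is COP_R = T_C/ΔT = 2.244, so W_min = Q_C/COP = Q_C·ΔT/T_C.
W_min = 168000 × 91.90/206.25 = 74860 kJ.

74900 kJ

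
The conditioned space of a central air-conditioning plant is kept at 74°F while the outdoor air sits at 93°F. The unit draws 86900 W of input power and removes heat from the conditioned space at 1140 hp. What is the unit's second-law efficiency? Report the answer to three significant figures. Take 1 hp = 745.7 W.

Converting, Q̇_C = 1140 hp = 850100 W, so COP_actual = Q̇_C/Ẇ = 850100/86900 = 9.782.
In absolute terms T_C = 296.48 K and T_H = 307.04 K, so ΔT = 10.56 K.
COP_Carnot = T_C/ΔT = 296.48/10.56 = 28.09.
η_II = COP_actual/COP_Carnot = 9.782/28.09 = 0.3483.

0.348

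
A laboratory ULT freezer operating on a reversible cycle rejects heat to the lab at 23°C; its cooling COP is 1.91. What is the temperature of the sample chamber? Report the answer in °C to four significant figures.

-78.77 °C

For a Carnot refrigerator COP_R = T_C/(T_H − T_C), so T_C = COP·T_H/(1 + COP).
With T_H = 296.15 K, T_C = 1.91 × 296.15/2.910 = 194.38 K.
Converting, 194.38 K = -78.77°C.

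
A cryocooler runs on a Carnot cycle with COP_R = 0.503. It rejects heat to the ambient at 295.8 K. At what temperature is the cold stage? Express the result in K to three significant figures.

For a Carnot refrigerator COP_R = T_C/(T_H − T_C), so T_C = COP·T_H/(1 + COP).
With T_H = 295.80 K, T_C = 0.503 × 295.80/1.503 = 98.99 K.

99.0 K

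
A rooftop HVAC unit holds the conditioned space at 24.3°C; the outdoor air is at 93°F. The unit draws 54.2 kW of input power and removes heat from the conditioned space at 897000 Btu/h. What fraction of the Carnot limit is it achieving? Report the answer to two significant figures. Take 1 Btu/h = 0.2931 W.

0.16

Converting, Q̇_C = 897000 Btu/h = 262.9 kW, so COP_actual = Q̇_C/Ẇ = 262.9/54.20 = 4.851.
In absolute terms T_C = 297.45 K and T_H = 307.04 K, so ΔT = 9.589 K.
COP_Carnot = T_C/ΔT = 297.45/9.589 = 31.02.
η_II = COP_actual/COP_Carnot = 4.851/31.02 = 0.1564.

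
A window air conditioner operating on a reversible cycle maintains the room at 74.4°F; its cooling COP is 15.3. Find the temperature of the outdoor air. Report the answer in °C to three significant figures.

42.9 °C

COP_R = T_C/(T_H − T_C) gives T_H − T_C = T_C/COP.
With T_C = 296.71 K, T_H = 296.71 × (1 + 1/15.3) = 316.10 K.
Converting, 316.10 K = 42.95°C.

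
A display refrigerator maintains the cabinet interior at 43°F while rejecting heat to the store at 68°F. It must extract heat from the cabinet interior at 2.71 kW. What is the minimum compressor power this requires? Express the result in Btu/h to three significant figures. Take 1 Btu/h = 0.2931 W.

In absolute terms T_C = 279.26 K and T_H = 293.15 K, so ΔT = 13.89 K.
COP_Carnot = T_C/ΔT = 279.26/13.89 = 20.11.
Ẇ_min = Q̇/COP_Carnot = 2.710/20.11 = 0.1348 kW = 459.8 Btu/h.

460 Btu/h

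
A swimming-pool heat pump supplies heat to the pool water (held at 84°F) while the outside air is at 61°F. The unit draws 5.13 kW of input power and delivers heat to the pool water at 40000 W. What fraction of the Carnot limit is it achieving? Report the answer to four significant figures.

0.3299

Converting, Q̇_H = 40000 W = 40.00 kW, so COP_actual = Q̇_H/Ẇ = 40.00/5.130 = 7.797.
In absolute terms T_C = 289.26 K and T_H = 302.04 K, so ΔT = 12.78 K.
COP_Carnot = T_H/ΔT = 302.04/12.78 = 23.64.
η_II = COP_actual/COP_Carnot = 7.797/23.64 = 0.3299.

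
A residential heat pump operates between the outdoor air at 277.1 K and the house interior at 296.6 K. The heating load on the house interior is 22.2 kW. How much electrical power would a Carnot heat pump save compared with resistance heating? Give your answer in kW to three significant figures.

The reservoir spacing is ΔT = 296.6 − 277.1 = 19.50 K.
COP_Carnot = T_H/ΔT = 296.60/19.50 = 15.21.
Resistance heating needs Ẇ_res = Q̇_H = 22.20 kW; the reversible heat pump needs only Ẇ_hp = Q̇_H/COP = 1.460 kW.
Saving = 22.20 − 1.460 = 20.74 kW.

20.7 kW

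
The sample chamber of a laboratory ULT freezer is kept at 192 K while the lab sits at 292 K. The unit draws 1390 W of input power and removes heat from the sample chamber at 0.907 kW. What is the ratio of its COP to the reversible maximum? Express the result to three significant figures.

Converting, Q̇_C = 0.9070 kW = 907.0 W, so COP_actual = Q̇_C/Ẇ = 907.0/1390 = 0.6525.
The reservoir spacing is ΔT = 292 − 192 = 100.0 K.
COP_Carnot = T_C/ΔT = 192.00/100.0 = 1.920.
η_II = COP_actual/COP_Carnot = 0.6525/1.920 = 0.3399.

0.340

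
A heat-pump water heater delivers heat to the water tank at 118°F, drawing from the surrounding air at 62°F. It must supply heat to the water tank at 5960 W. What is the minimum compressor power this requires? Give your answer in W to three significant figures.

In absolute terms T_C = 289.82 K and T_H = 320.93 K, so ΔT = 31.11 K.
COP_Carnot = T_H/ΔT = 320.93/31.11 = 10.32.
Ẇ_min = Q̇/COP_Carnot = 5960/10.32 = 577.8 W.

578 W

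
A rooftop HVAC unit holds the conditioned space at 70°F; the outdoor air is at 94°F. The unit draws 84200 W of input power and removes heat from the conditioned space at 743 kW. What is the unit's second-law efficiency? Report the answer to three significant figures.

Converting, Q̇_C = 743.0 kW = 743000 W, so COP_actual = Q̇_C/Ẇ = 743000/84200 = 8.824.
In absolute terms T_C = 294.26 K and T_H = 307.59 K, so ΔT = 13.33 K.
COP_Carnot = T_C/ΔT = 294.26/13.33 = 22.07.
η_II = COP_actual/COP_Carnot = 8.824/22.07 = 0.3998.

0.400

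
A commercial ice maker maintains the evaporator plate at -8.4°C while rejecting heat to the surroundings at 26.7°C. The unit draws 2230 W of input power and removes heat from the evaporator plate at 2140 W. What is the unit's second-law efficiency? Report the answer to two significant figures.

COP_actual = Q̇_C/Ẇ = 2140/2230 = 0.9596.
In absolute terms T_C = 264.75 K and T_H = 299.85 K, so ΔT = 35.10 K.
COP_Carnot = T_C/ΔT = 264.75/35.10 = 7.543.
η_II = COP_actual/COP_Carnot = 0.9596/7.543 = 0.1272.

0.13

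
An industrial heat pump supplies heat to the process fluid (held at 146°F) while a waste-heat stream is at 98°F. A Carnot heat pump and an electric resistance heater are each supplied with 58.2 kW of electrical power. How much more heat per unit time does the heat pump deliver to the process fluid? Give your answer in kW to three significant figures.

In absolute terms T_C = 309.82 K and T_H = 336.48 K, so ΔT = 26.67 K.
COP_Carnot = T_H/ΔT = 336.48/26.67 = 12.62.
The heat pump delivers Q̇_H = COP × Ẇ = 734.4 kW; the resistance heater delivers Ẇ = 58.20 kW.
Extra = (COP − 1)·Ẇ = 676.2 kW.

676 kW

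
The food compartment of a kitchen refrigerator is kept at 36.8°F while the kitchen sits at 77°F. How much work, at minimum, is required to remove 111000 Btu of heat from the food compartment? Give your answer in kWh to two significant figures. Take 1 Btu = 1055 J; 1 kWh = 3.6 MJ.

In absolute terms T_C = 275.82 K and T_H = 298.15 K, so ΔT = 22.33 K.
The reversible limit is COP_R = T_C/ΔT = 12.35, so W_min = Q_C/COP = Q_C·ΔT/T_C.
W_min = 111000 × 22.33/275.82 = 8988 Btu = 2.634 kWh.

2.6 kWh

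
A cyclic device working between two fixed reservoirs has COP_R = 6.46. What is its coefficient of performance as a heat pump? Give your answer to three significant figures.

7.46

The first law on one cycle gives Q_H = Q_C + W, so Q_H/W = Q_C/W + 1.
COP_HP = COP_R + 1 = 6.46 + 1 = 7.46.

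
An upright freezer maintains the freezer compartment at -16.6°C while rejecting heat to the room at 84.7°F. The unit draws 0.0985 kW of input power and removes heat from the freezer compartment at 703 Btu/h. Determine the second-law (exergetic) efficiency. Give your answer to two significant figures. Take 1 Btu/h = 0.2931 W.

Converting, Q̇_C = 703.0 Btu/h = 0.2060 kW, so COP_actual = Q̇_C/Ẇ = 0.2060/0.09850 = 2.092.
In absolute terms T_C = 256.55 K and T_H = 302.43 K, so ΔT = 45.88 K.
COP_Carnot = T_C/ΔT = 256.55/45.88 = 5.592.
η_II = COP_actual/COP_Carnot = 2.092/5.592 = 0.3741.

0.37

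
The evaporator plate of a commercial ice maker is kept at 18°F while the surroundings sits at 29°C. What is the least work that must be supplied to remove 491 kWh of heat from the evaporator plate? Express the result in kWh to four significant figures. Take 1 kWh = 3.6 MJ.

In absolute terms T_C = 265.37 K and T_H = 302.15 K, so ΔT = 36.78 K.
The reversible limit is COP_R = T_C/ΔT = 7.216, so W_min = Q_C/COP = Q_C·ΔT/T_C.
W_min = 491.0 × 36.78/265.37 = 68.05 kWh.

68.05 kWh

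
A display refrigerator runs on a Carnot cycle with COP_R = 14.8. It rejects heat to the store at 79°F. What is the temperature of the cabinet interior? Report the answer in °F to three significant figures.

44.9 °F

For a Carnot refrigerator COP_R = T_C/(T_H − T_C), so T_C = COP·T_H/(1 + COP).
With T_H = 299.26 K, T_C = 14.8 × 299.26/15.80 = 280.32 K.
Converting, 280.32 K = 44.91°F.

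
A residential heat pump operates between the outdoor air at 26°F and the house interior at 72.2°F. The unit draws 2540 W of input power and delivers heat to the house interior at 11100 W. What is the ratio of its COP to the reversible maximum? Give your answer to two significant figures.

COP_actual = Q̇_H/Ẇ = 11100/2540 = 4.370.
In absolute terms T_C = 269.82 K and T_H = 295.48 K, so ΔT = 25.67 K.
COP_Carnot = T_H/ΔT = 295.48/25.67 = 11.51.
η_II = COP_actual/COP_Carnot = 4.370/11.51 = 0.3796.

0.38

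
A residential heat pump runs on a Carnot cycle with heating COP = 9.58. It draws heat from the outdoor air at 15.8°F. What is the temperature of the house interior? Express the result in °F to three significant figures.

71.2 °F

COP_HP = T_H/(T_H − T_C) rearranges to T_H = COP·T_C/(COP − 1).
With T_C = 264.15 K, T_H = 9.58 × 264.15/8.580 = 294.94 K.
Converting, 294.94 K = 71.22°F.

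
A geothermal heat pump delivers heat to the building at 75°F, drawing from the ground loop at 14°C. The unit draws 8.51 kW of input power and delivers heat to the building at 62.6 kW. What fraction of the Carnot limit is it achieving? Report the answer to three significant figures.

COP_actual = Q̇_H/Ẇ = 62.60/8.510 = 7.356.
In absolute terms T_C = 287.15 K and T_H = 297.04 K, so ΔT = 9.889 K.
COP_Carnot = T_H/ΔT = 297.04/9.889 = 30.04.
η_II = COP_actual/COP_Carnot = 7.356/30.04 = 0.2449.

0.245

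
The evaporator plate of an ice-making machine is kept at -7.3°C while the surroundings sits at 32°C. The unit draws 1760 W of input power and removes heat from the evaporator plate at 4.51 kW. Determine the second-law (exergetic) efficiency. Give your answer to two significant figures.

Converting, Q̇_C = 4.510 kW = 4510 W, so COP_actual = Q̇_C/Ẇ = 4510/1760 = 2.563.
In absolute terms T_C = 265.85 K and T_H = 305.15 K, so ΔT = 39.30 K.
COP_Carnot = T_C/ΔT = 265.85/39.30 = 6.765.
η_II = COP_actual/COP_Carnot = 2.563/6.765 = 0.3788.

0.38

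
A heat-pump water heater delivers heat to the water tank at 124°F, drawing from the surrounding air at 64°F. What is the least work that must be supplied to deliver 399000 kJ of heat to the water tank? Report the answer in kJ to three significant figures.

41000 kJ

In absolute terms T_C = 290.93 K and T_H = 324.26 K, so ΔT = 33.33 K.
The reversible limit is COP_HP = T_H/ΔT = 9.728, so W_min = Q_H/COP = Q_H·ΔT/T_H.
W_min = 399000 × 33.33/324.26 = 41020 kJ.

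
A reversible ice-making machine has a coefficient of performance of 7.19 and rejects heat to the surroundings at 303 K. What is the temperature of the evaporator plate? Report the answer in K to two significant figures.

270 K

For a Carnot refrigerator COP_R = T_C/(T_H − T_C), so T_C = COP·T_H/(1 + COP).
With T_H = 303.00 K, T_C = 7.19 × 303.00/8.190 = 266.00 K.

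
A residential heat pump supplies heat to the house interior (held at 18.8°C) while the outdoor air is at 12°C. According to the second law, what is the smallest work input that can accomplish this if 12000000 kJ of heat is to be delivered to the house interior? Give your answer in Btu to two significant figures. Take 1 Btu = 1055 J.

In absolute terms T_C = 285.15 K and T_H = 291.95 K, so ΔT = 6.800 K.
The reversible limit is COP_HP = T_H/ΔT = 42.93, so W_min = Q_H/COP = Q_H·ΔT/T_H.
W_min = 12000000 × 6.800/291.95 = 279500 kJ = 264900 Btu.

260000 Btu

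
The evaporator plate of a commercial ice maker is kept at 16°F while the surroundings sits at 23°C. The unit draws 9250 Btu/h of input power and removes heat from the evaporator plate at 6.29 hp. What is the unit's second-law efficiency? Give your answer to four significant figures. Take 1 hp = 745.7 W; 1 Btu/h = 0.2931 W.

0.2088

Converting, Q̇_C = 6.290 hp = 16000 Btu/h, so COP_actual = Q̇_C/Ẇ = 16000/9250 = 1.730.
In absolute terms T_C = 264.26 K and T_H = 296.15 K, so ΔT = 31.89 K.
COP_Carnot = T_C/ΔT = 264.26/31.89 = 8.287.
η_II = COP_actual/COP_Carnot = 1.730/8.287 = 0.2088.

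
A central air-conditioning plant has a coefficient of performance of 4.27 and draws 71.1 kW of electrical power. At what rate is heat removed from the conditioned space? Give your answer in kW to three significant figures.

Q̇_C = COP × Ẇ = 4.27 × 71.10 = 303.6 kW.

304 kW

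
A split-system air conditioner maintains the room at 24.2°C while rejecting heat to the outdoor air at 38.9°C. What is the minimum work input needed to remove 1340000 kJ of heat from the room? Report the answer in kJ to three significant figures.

In absolute terms T_C = 297.35 K and T_H = 312.05 K, so ΔT = 14.70 K.
The reversible limit is COP_R = T_C/ΔT = 20.23, so W_min = Q_C/COP = Q_C·ΔT/T_C.
W_min = 1340000 × 14.70/297.35 = 66250 kJ.

66200 kJ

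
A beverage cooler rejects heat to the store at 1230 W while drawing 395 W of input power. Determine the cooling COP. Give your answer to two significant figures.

The first law gives Q̇_H = Q̇_C + Ẇ, so the three rates are Q̇_C = 835.0, Q̇_H = 1230, Ẇ = 395.0 W.
COP_R = Q̇_C/Ẇ = 835.0/395.0 = 2.114.

2.1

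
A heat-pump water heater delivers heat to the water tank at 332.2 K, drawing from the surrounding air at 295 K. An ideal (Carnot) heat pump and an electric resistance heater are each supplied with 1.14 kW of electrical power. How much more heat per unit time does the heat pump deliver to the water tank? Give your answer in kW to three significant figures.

9.04 kW

The reservoir spacing is ΔT = 332.2 − 295 = 37.20 K.
COP_Carnot = T_H/ΔT = 332.20/37.20 = 8.930.
The heat pump delivers Q̇_H = COP × Ẇ = 10.18 kW; the resistance heater delivers Ẇ = 1.140 kW.
Extra = (COP − 1)·Ẇ = 9.040 kW.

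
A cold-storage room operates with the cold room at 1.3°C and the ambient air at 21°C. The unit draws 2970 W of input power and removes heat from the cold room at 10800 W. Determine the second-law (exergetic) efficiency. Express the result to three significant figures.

COP_actual = Q̇_C/Ẇ = 10800/2970 = 3.636.
In absolute terms T_C = 274.45 K and T_H = 294.15 K, so ΔT = 19.70 K.
COP_Carnot = T_C/ΔT = 274.45/19.70 = 13.93.
η_II = COP_actual/COP_Carnot = 3.636/13.93 = 0.2610.

0.261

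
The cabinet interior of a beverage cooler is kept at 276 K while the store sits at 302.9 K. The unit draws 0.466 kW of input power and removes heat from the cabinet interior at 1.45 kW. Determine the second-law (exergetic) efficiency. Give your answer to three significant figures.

0.303

COP_actual = Q̇_C/Ẇ = 1.450/0.4660 = 3.112.
The reservoir spacing is ΔT = 302.9 − 276 = 26.90 K.
COP_Carnot = T_C/ΔT = 276.00/26.90 = 10.26.
η_II = COP_actual/COP_Carnot = 3.112/10.26 = 0.3033.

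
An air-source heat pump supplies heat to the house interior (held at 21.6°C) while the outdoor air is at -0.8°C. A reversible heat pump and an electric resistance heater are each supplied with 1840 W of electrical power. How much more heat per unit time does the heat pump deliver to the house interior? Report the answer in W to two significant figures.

22000 W

In absolute terms T_C = 272.35 K and T_H = 294.75 K, so ΔT = 22.40 K.
COP_Carnot = T_H/ΔT = 294.75/22.40 = 13.16.
The heat pump delivers Q̇_H = COP × Ẇ = 24210 W; the resistance heater delivers Ẇ = 1840 W.
Extra = (COP − 1)·Ẇ = 22370 W.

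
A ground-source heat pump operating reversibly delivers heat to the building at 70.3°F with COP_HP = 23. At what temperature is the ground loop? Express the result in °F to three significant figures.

COP_HP = T_H/(T_H − T_C) gives T_H − T_C = T_H/COP.
With T_H = 294.43 K, T_C = 294.43 × (1 − 1/23) = 281.63 K.
Converting, 281.63 K = 47.26°F.

47.3 °F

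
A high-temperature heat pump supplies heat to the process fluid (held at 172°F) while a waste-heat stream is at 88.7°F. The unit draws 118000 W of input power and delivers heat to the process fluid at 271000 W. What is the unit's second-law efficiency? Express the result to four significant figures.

COP_actual = Q̇_H/Ẇ = 271000/118000 = 2.297.
In absolute terms T_C = 304.65 K and T_H = 350.93 K, so ΔT = 46.28 K.
COP_Carnot = T_H/ΔT = 350.93/46.28 = 7.583.
η_II = COP_actual/COP_Carnot = 2.297/7.583 = 0.3029.

0.3029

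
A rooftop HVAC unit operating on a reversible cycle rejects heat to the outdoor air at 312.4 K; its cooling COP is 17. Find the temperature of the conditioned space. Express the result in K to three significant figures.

For a Carnot refrigerator COP_R = T_C/(T_H − T_C), so T_C = COP·T_H/(1 + COP).
With T_H = 312.40 K, T_C = 17 × 312.40/18.00 = 295.04 K.

295 K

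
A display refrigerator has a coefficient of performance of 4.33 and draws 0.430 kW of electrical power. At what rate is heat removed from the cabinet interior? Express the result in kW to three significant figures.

Q̇_C = COP × Ẇ = 4.33 × 0.4300 = 1.862 kW.

1.86 kW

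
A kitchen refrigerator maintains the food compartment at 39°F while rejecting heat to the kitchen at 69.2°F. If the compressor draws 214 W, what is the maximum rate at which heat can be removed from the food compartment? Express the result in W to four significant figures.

3534 W

In absolute terms T_C = 277.04 K and T_H = 293.82 K, so ΔT = 16.78 K.
COP_Carnot = T_C/ΔT = 277.04/16.78 = 16.51.
Q̇_max = COP_Carnot × Ẇ = 16.51 × 214.0 W = 3534 W.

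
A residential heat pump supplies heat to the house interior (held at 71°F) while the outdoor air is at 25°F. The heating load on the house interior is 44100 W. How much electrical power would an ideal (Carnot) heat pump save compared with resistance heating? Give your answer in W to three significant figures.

40300 W

In absolute terms T_C = 269.26 K and T_H = 294.82 K, so ΔT = 25.56 K.
COP_Carnot = T_H/ΔT = 294.82/25.56 = 11.54.
Resistance heating needs Ẇ_res = Q̇_H = 44100 W; the reversible heat pump needs only Ẇ_hp = Q̇_H/COP = 3823 W.
Saving = 44100 − 3823 = 40280 W.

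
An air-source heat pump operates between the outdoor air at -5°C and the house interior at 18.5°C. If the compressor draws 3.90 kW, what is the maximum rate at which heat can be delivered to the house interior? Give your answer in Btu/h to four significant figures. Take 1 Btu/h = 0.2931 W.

165100 Btu/h

In absolute terms T_C = 268.15 K and T_H = 291.65 K, so ΔT = 23.50 K.
COP_Carnot = T_H/ΔT = 291.65/23.50 = 12.41.
Q̇_max = COP_Carnot × Ẇ = 12.41 × 3.900 kW = 48.40 kW = 165100 Btu/h.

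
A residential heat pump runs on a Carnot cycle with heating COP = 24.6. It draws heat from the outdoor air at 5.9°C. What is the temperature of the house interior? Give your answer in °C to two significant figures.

18 °C

COP_HP = T_H/(T_H − T_C) rearranges to T_H = COP·T_C/(COP − 1).
With T_C = 279.05 K, T_H = 24.6 × 279.05/23.60 = 290.87 K.
Converting, 290.87 K = 17.72°C.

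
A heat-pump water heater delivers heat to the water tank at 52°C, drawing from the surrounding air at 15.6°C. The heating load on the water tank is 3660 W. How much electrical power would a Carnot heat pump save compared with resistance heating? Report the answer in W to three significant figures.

3250 W

In absolute terms T_C = 288.75 K and T_H = 325.15 K, so ΔT = 36.40 K.
COP_Carnot = T_H/ΔT = 325.15/36.40 = 8.933.
Resistance heating needs Ẇ_res = Q̇_H = 3660 W; the reversible heat pump needs only Ẇ_hp = Q̇_H/COP = 409.7 W.
Saving = 3660 − 409.7 = 3250 W.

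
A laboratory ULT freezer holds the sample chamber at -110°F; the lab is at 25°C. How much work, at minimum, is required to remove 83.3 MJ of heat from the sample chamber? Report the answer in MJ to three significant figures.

44.5 MJ

In absolute terms T_C = 194.26 K and T_H = 298.15 K, so ΔT = 103.9 K.
The reversible limit is COP_R = T_C/ΔT = 1.870, so W_min = Q_C/COP = Q_C·ΔT/T_C.
W_min = 83.30 × 103.9/194.26 = 44.55 MJ.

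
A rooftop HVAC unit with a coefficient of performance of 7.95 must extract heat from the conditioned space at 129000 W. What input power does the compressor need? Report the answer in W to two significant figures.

Ẇ = Q̇_C/COP = 129000/7.95 = 16230 W.

16000 W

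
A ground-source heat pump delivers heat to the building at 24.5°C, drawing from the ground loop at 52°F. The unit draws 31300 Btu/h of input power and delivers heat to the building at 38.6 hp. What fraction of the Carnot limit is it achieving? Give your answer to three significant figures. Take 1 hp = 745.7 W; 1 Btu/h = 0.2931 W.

Converting, Q̇_H = 38.60 hp = 98210 Btu/h, so COP_actual = Q̇_H/Ẇ = 98210/31300 = 3.138.
In absolute terms T_C = 284.26 K and T_H = 297.65 K, so ΔT = 13.39 K.
COP_Carnot = T_H/ΔT = 297.65/13.39 = 22.23.
η_II = COP_actual/COP_Carnot = 3.138/22.23 = 0.1411.

0.141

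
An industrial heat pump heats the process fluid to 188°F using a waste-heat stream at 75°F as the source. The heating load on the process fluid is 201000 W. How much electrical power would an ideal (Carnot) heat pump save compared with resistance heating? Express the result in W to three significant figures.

In absolute terms T_C = 297.04 K and T_H = 359.82 K, so ΔT = 62.78 K.
COP_Carnot = T_H/ΔT = 359.82/62.78 = 5.732.
Resistance heating needs Ẇ_res = Q̇_H = 201000 W; the reversible heat pump needs only Ẇ_hp = Q̇_H/COP = 35070 W.
Saving = 201000 − 35070 = 165900 W.

166000 W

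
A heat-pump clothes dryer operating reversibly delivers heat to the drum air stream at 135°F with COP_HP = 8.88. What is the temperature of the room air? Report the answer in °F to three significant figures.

68.0 °F

COP_HP = T_H/(T_H − T_C) gives T_H − T_C = T_H/COP.
With T_H = 330.37 K, T_C = 330.37 × (1 − 1/8.88) = 293.17 K.
Converting, 293.17 K = 68.03°F.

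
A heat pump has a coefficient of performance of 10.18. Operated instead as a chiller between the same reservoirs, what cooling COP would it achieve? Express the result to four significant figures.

9.180

Since Q_H = Q_C + W for any cycle, COP_R = Q_C/W = Q_H/W − 1.
COP_R = 10.18 − 1 = 9.18.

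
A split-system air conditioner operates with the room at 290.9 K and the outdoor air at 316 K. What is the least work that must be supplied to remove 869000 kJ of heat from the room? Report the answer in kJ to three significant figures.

75000 kJ

The reservoir spacing is ΔT = 316 − 290.9 = 25.10 K.
The reversible limit is COP_R = T_C/ΔT = 11.59, so W_min = Q_C/COP = Q_C·ΔT/T_C.
W_min = 869000 × 25.10/290.90 = 74980 kJ.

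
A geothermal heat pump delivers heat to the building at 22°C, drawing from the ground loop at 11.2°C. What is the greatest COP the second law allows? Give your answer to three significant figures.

In absolute terms T_C = 284.35 K and T_H = 295.15 K, so ΔT = 10.80 K.
For a reversible cycle, COP_Carnot = T_H/ΔT = 295.15/10.80 = 27.33.

27.3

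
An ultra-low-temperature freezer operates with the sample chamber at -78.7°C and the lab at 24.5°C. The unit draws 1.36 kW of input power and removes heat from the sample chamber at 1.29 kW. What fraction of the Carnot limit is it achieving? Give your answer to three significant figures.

COP_actual = Q̇_C/Ẇ = 1.290/1.360 = 0.9485.
In absolute terms T_C = 194.45 K and T_H = 297.65 K, so ΔT = 103.2 K.
COP_Carnot = T_C/ΔT = 194.45/103.2 = 1.884.
η_II = COP_actual/COP_Carnot = 0.9485/1.884 = 0.5034.

0.503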